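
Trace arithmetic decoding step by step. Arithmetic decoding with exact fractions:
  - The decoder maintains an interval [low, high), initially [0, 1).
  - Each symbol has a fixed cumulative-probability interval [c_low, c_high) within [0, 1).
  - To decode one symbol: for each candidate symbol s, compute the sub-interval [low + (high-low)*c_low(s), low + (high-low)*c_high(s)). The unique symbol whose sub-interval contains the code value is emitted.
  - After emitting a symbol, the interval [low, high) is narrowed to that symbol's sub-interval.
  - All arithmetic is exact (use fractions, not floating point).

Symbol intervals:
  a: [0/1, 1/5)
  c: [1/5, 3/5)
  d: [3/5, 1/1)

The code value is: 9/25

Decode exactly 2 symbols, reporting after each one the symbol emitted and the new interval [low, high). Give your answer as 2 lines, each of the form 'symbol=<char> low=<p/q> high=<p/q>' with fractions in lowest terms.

Step 1: interval [0/1, 1/1), width = 1/1 - 0/1 = 1/1
  'a': [0/1 + 1/1*0/1, 0/1 + 1/1*1/5) = [0/1, 1/5)
  'c': [0/1 + 1/1*1/5, 0/1 + 1/1*3/5) = [1/5, 3/5) <- contains code 9/25
  'd': [0/1 + 1/1*3/5, 0/1 + 1/1*1/1) = [3/5, 1/1)
  emit 'c', narrow to [1/5, 3/5)
Step 2: interval [1/5, 3/5), width = 3/5 - 1/5 = 2/5
  'a': [1/5 + 2/5*0/1, 1/5 + 2/5*1/5) = [1/5, 7/25)
  'c': [1/5 + 2/5*1/5, 1/5 + 2/5*3/5) = [7/25, 11/25) <- contains code 9/25
  'd': [1/5 + 2/5*3/5, 1/5 + 2/5*1/1) = [11/25, 3/5)
  emit 'c', narrow to [7/25, 11/25)

Answer: symbol=c low=1/5 high=3/5
symbol=c low=7/25 high=11/25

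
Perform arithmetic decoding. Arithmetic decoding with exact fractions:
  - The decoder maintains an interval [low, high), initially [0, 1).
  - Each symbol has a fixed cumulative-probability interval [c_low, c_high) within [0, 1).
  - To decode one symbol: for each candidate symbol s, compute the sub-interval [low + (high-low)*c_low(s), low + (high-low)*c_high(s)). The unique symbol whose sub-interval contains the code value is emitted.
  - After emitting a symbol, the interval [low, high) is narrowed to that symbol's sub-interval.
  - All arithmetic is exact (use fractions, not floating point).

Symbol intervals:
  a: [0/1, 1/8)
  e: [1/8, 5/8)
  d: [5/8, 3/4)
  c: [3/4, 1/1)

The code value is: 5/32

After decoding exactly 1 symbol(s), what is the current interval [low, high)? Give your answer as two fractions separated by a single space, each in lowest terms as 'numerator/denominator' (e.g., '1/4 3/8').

Answer: 1/8 5/8

Derivation:
Step 1: interval [0/1, 1/1), width = 1/1 - 0/1 = 1/1
  'a': [0/1 + 1/1*0/1, 0/1 + 1/1*1/8) = [0/1, 1/8)
  'e': [0/1 + 1/1*1/8, 0/1 + 1/1*5/8) = [1/8, 5/8) <- contains code 5/32
  'd': [0/1 + 1/1*5/8, 0/1 + 1/1*3/4) = [5/8, 3/4)
  'c': [0/1 + 1/1*3/4, 0/1 + 1/1*1/1) = [3/4, 1/1)
  emit 'e', narrow to [1/8, 5/8)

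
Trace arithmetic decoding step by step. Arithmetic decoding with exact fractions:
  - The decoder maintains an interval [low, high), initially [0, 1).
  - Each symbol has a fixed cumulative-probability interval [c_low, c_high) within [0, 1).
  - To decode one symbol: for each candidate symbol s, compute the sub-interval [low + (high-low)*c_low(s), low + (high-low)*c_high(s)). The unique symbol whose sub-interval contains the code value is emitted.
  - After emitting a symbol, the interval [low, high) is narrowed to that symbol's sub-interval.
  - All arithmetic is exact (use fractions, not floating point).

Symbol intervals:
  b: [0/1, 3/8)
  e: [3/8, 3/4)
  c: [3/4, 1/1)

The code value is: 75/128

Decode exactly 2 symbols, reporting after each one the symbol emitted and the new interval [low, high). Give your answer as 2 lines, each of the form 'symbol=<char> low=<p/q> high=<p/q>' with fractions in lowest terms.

Step 1: interval [0/1, 1/1), width = 1/1 - 0/1 = 1/1
  'b': [0/1 + 1/1*0/1, 0/1 + 1/1*3/8) = [0/1, 3/8)
  'e': [0/1 + 1/1*3/8, 0/1 + 1/1*3/4) = [3/8, 3/4) <- contains code 75/128
  'c': [0/1 + 1/1*3/4, 0/1 + 1/1*1/1) = [3/4, 1/1)
  emit 'e', narrow to [3/8, 3/4)
Step 2: interval [3/8, 3/4), width = 3/4 - 3/8 = 3/8
  'b': [3/8 + 3/8*0/1, 3/8 + 3/8*3/8) = [3/8, 33/64)
  'e': [3/8 + 3/8*3/8, 3/8 + 3/8*3/4) = [33/64, 21/32) <- contains code 75/128
  'c': [3/8 + 3/8*3/4, 3/8 + 3/8*1/1) = [21/32, 3/4)
  emit 'e', narrow to [33/64, 21/32)

Answer: symbol=e low=3/8 high=3/4
symbol=e low=33/64 high=21/32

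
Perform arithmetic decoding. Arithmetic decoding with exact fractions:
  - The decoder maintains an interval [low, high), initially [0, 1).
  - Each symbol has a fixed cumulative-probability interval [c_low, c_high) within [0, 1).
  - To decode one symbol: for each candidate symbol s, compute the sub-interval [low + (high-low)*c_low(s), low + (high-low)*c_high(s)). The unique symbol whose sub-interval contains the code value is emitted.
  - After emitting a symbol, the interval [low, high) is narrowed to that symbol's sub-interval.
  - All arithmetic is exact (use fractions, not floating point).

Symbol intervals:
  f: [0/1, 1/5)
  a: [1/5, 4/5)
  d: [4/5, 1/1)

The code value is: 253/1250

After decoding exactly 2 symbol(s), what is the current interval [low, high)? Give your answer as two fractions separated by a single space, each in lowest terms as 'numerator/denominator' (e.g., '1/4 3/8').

Step 1: interval [0/1, 1/1), width = 1/1 - 0/1 = 1/1
  'f': [0/1 + 1/1*0/1, 0/1 + 1/1*1/5) = [0/1, 1/5)
  'a': [0/1 + 1/1*1/5, 0/1 + 1/1*4/5) = [1/5, 4/5) <- contains code 253/1250
  'd': [0/1 + 1/1*4/5, 0/1 + 1/1*1/1) = [4/5, 1/1)
  emit 'a', narrow to [1/5, 4/5)
Step 2: interval [1/5, 4/5), width = 4/5 - 1/5 = 3/5
  'f': [1/5 + 3/5*0/1, 1/5 + 3/5*1/5) = [1/5, 8/25) <- contains code 253/1250
  'a': [1/5 + 3/5*1/5, 1/5 + 3/5*4/5) = [8/25, 17/25)
  'd': [1/5 + 3/5*4/5, 1/5 + 3/5*1/1) = [17/25, 4/5)
  emit 'f', narrow to [1/5, 8/25)

Answer: 1/5 8/25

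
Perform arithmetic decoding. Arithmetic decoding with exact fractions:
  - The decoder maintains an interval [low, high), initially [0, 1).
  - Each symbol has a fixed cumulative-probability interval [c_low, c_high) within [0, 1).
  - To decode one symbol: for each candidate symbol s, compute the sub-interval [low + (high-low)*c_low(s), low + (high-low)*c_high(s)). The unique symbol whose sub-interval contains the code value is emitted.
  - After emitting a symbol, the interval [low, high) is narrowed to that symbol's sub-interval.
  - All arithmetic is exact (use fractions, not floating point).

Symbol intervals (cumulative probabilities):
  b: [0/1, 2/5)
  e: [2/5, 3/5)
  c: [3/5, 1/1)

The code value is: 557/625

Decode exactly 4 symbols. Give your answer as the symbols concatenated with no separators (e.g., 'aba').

Answer: ccbc

Derivation:
Step 1: interval [0/1, 1/1), width = 1/1 - 0/1 = 1/1
  'b': [0/1 + 1/1*0/1, 0/1 + 1/1*2/5) = [0/1, 2/5)
  'e': [0/1 + 1/1*2/5, 0/1 + 1/1*3/5) = [2/5, 3/5)
  'c': [0/1 + 1/1*3/5, 0/1 + 1/1*1/1) = [3/5, 1/1) <- contains code 557/625
  emit 'c', narrow to [3/5, 1/1)
Step 2: interval [3/5, 1/1), width = 1/1 - 3/5 = 2/5
  'b': [3/5 + 2/5*0/1, 3/5 + 2/5*2/5) = [3/5, 19/25)
  'e': [3/5 + 2/5*2/5, 3/5 + 2/5*3/5) = [19/25, 21/25)
  'c': [3/5 + 2/5*3/5, 3/5 + 2/5*1/1) = [21/25, 1/1) <- contains code 557/625
  emit 'c', narrow to [21/25, 1/1)
Step 3: interval [21/25, 1/1), width = 1/1 - 21/25 = 4/25
  'b': [21/25 + 4/25*0/1, 21/25 + 4/25*2/5) = [21/25, 113/125) <- contains code 557/625
  'e': [21/25 + 4/25*2/5, 21/25 + 4/25*3/5) = [113/125, 117/125)
  'c': [21/25 + 4/25*3/5, 21/25 + 4/25*1/1) = [117/125, 1/1)
  emit 'b', narrow to [21/25, 113/125)
Step 4: interval [21/25, 113/125), width = 113/125 - 21/25 = 8/125
  'b': [21/25 + 8/125*0/1, 21/25 + 8/125*2/5) = [21/25, 541/625)
  'e': [21/25 + 8/125*2/5, 21/25 + 8/125*3/5) = [541/625, 549/625)
  'c': [21/25 + 8/125*3/5, 21/25 + 8/125*1/1) = [549/625, 113/125) <- contains code 557/625
  emit 'c', narrow to [549/625, 113/125)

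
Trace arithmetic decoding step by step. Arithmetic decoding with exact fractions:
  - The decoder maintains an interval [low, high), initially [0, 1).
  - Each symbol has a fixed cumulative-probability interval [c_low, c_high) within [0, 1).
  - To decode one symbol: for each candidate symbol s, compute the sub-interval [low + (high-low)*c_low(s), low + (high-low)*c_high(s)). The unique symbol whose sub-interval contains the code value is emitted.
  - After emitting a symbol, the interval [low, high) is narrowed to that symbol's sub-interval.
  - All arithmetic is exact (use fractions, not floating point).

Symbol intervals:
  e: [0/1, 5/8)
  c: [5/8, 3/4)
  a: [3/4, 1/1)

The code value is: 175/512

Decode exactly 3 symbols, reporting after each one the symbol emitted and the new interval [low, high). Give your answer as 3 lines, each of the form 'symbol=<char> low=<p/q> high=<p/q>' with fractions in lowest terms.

Answer: symbol=e low=0/1 high=5/8
symbol=e low=0/1 high=25/64
symbol=a low=75/256 high=25/64

Derivation:
Step 1: interval [0/1, 1/1), width = 1/1 - 0/1 = 1/1
  'e': [0/1 + 1/1*0/1, 0/1 + 1/1*5/8) = [0/1, 5/8) <- contains code 175/512
  'c': [0/1 + 1/1*5/8, 0/1 + 1/1*3/4) = [5/8, 3/4)
  'a': [0/1 + 1/1*3/4, 0/1 + 1/1*1/1) = [3/4, 1/1)
  emit 'e', narrow to [0/1, 5/8)
Step 2: interval [0/1, 5/8), width = 5/8 - 0/1 = 5/8
  'e': [0/1 + 5/8*0/1, 0/1 + 5/8*5/8) = [0/1, 25/64) <- contains code 175/512
  'c': [0/1 + 5/8*5/8, 0/1 + 5/8*3/4) = [25/64, 15/32)
  'a': [0/1 + 5/8*3/4, 0/1 + 5/8*1/1) = [15/32, 5/8)
  emit 'e', narrow to [0/1, 25/64)
Step 3: interval [0/1, 25/64), width = 25/64 - 0/1 = 25/64
  'e': [0/1 + 25/64*0/1, 0/1 + 25/64*5/8) = [0/1, 125/512)
  'c': [0/1 + 25/64*5/8, 0/1 + 25/64*3/4) = [125/512, 75/256)
  'a': [0/1 + 25/64*3/4, 0/1 + 25/64*1/1) = [75/256, 25/64) <- contains code 175/512
  emit 'a', narrow to [75/256, 25/64)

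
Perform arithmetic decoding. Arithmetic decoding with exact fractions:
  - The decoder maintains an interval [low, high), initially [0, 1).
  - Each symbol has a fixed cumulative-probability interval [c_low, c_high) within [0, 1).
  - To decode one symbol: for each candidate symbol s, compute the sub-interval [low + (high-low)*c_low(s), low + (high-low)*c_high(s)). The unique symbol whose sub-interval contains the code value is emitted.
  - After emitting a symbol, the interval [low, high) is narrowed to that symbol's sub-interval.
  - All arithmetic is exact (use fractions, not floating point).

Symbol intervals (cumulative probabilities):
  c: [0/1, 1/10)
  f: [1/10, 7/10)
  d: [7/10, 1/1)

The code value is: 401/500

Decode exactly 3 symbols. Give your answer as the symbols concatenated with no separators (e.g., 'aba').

Step 1: interval [0/1, 1/1), width = 1/1 - 0/1 = 1/1
  'c': [0/1 + 1/1*0/1, 0/1 + 1/1*1/10) = [0/1, 1/10)
  'f': [0/1 + 1/1*1/10, 0/1 + 1/1*7/10) = [1/10, 7/10)
  'd': [0/1 + 1/1*7/10, 0/1 + 1/1*1/1) = [7/10, 1/1) <- contains code 401/500
  emit 'd', narrow to [7/10, 1/1)
Step 2: interval [7/10, 1/1), width = 1/1 - 7/10 = 3/10
  'c': [7/10 + 3/10*0/1, 7/10 + 3/10*1/10) = [7/10, 73/100)
  'f': [7/10 + 3/10*1/10, 7/10 + 3/10*7/10) = [73/100, 91/100) <- contains code 401/500
  'd': [7/10 + 3/10*7/10, 7/10 + 3/10*1/1) = [91/100, 1/1)
  emit 'f', narrow to [73/100, 91/100)
Step 3: interval [73/100, 91/100), width = 91/100 - 73/100 = 9/50
  'c': [73/100 + 9/50*0/1, 73/100 + 9/50*1/10) = [73/100, 187/250)
  'f': [73/100 + 9/50*1/10, 73/100 + 9/50*7/10) = [187/250, 107/125) <- contains code 401/500
  'd': [73/100 + 9/50*7/10, 73/100 + 9/50*1/1) = [107/125, 91/100)
  emit 'f', narrow to [187/250, 107/125)

Answer: dff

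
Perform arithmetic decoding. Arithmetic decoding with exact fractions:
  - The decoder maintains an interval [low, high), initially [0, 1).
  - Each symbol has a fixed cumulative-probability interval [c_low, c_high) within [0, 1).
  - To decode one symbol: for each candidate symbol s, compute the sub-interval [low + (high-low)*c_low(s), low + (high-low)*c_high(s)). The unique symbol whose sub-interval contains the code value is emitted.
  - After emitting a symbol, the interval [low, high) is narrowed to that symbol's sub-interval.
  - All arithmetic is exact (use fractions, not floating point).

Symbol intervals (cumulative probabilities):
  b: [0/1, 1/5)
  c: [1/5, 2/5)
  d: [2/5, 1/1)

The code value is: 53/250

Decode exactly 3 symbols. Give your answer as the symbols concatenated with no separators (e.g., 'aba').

Step 1: interval [0/1, 1/1), width = 1/1 - 0/1 = 1/1
  'b': [0/1 + 1/1*0/1, 0/1 + 1/1*1/5) = [0/1, 1/5)
  'c': [0/1 + 1/1*1/5, 0/1 + 1/1*2/5) = [1/5, 2/5) <- contains code 53/250
  'd': [0/1 + 1/1*2/5, 0/1 + 1/1*1/1) = [2/5, 1/1)
  emit 'c', narrow to [1/5, 2/5)
Step 2: interval [1/5, 2/5), width = 2/5 - 1/5 = 1/5
  'b': [1/5 + 1/5*0/1, 1/5 + 1/5*1/5) = [1/5, 6/25) <- contains code 53/250
  'c': [1/5 + 1/5*1/5, 1/5 + 1/5*2/5) = [6/25, 7/25)
  'd': [1/5 + 1/5*2/5, 1/5 + 1/5*1/1) = [7/25, 2/5)
  emit 'b', narrow to [1/5, 6/25)
Step 3: interval [1/5, 6/25), width = 6/25 - 1/5 = 1/25
  'b': [1/5 + 1/25*0/1, 1/5 + 1/25*1/5) = [1/5, 26/125)
  'c': [1/5 + 1/25*1/5, 1/5 + 1/25*2/5) = [26/125, 27/125) <- contains code 53/250
  'd': [1/5 + 1/25*2/5, 1/5 + 1/25*1/1) = [27/125, 6/25)
  emit 'c', narrow to [26/125, 27/125)

Answer: cbc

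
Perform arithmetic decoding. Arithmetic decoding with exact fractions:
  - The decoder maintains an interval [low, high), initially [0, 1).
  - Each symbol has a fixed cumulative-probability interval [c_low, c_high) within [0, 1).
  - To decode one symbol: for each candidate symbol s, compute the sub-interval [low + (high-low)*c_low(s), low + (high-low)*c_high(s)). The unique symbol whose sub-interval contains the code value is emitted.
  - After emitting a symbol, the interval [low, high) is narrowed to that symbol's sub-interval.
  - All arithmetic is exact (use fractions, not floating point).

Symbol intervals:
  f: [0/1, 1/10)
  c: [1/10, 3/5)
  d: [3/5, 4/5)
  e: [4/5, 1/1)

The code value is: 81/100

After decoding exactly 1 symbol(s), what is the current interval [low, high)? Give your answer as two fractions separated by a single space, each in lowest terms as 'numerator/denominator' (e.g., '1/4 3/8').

Step 1: interval [0/1, 1/1), width = 1/1 - 0/1 = 1/1
  'f': [0/1 + 1/1*0/1, 0/1 + 1/1*1/10) = [0/1, 1/10)
  'c': [0/1 + 1/1*1/10, 0/1 + 1/1*3/5) = [1/10, 3/5)
  'd': [0/1 + 1/1*3/5, 0/1 + 1/1*4/5) = [3/5, 4/5)
  'e': [0/1 + 1/1*4/5, 0/1 + 1/1*1/1) = [4/5, 1/1) <- contains code 81/100
  emit 'e', narrow to [4/5, 1/1)

Answer: 4/5 1/1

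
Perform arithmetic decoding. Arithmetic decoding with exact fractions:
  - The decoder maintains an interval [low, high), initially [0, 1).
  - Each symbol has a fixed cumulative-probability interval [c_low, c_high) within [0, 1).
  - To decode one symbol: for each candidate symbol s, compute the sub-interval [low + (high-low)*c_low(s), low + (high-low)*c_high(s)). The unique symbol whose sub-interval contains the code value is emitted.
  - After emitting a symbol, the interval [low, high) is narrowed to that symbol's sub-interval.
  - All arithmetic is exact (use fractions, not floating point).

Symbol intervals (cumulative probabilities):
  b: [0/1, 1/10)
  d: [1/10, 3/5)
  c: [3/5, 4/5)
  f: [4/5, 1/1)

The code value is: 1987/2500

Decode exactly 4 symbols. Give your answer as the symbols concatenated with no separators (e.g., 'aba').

Step 1: interval [0/1, 1/1), width = 1/1 - 0/1 = 1/1
  'b': [0/1 + 1/1*0/1, 0/1 + 1/1*1/10) = [0/1, 1/10)
  'd': [0/1 + 1/1*1/10, 0/1 + 1/1*3/5) = [1/10, 3/5)
  'c': [0/1 + 1/1*3/5, 0/1 + 1/1*4/5) = [3/5, 4/5) <- contains code 1987/2500
  'f': [0/1 + 1/1*4/5, 0/1 + 1/1*1/1) = [4/5, 1/1)
  emit 'c', narrow to [3/5, 4/5)
Step 2: interval [3/5, 4/5), width = 4/5 - 3/5 = 1/5
  'b': [3/5 + 1/5*0/1, 3/5 + 1/5*1/10) = [3/5, 31/50)
  'd': [3/5 + 1/5*1/10, 3/5 + 1/5*3/5) = [31/50, 18/25)
  'c': [3/5 + 1/5*3/5, 3/5 + 1/5*4/5) = [18/25, 19/25)
  'f': [3/5 + 1/5*4/5, 3/5 + 1/5*1/1) = [19/25, 4/5) <- contains code 1987/2500
  emit 'f', narrow to [19/25, 4/5)
Step 3: interval [19/25, 4/5), width = 4/5 - 19/25 = 1/25
  'b': [19/25 + 1/25*0/1, 19/25 + 1/25*1/10) = [19/25, 191/250)
  'd': [19/25 + 1/25*1/10, 19/25 + 1/25*3/5) = [191/250, 98/125)
  'c': [19/25 + 1/25*3/5, 19/25 + 1/25*4/5) = [98/125, 99/125)
  'f': [19/25 + 1/25*4/5, 19/25 + 1/25*1/1) = [99/125, 4/5) <- contains code 1987/2500
  emit 'f', narrow to [99/125, 4/5)
Step 4: interval [99/125, 4/5), width = 4/5 - 99/125 = 1/125
  'b': [99/125 + 1/125*0/1, 99/125 + 1/125*1/10) = [99/125, 991/1250)
  'd': [99/125 + 1/125*1/10, 99/125 + 1/125*3/5) = [991/1250, 498/625) <- contains code 1987/2500
  'c': [99/125 + 1/125*3/5, 99/125 + 1/125*4/5) = [498/625, 499/625)
  'f': [99/125 + 1/125*4/5, 99/125 + 1/125*1/1) = [499/625, 4/5)
  emit 'd', narrow to [991/1250, 498/625)

Answer: cffd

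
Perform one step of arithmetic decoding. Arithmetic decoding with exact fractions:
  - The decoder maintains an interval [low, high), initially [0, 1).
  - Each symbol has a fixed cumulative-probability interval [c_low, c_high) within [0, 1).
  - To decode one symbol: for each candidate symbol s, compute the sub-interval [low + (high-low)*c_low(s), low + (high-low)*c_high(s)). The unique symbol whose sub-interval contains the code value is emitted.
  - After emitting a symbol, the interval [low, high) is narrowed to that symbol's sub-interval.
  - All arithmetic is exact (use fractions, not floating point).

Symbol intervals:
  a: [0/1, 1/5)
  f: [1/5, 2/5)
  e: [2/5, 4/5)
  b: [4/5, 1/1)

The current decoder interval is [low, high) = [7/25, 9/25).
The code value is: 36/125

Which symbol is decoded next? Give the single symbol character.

Answer: a

Derivation:
Interval width = high − low = 9/25 − 7/25 = 2/25
Scaled code = (code − low) / width = (36/125 − 7/25) / 2/25 = 1/10
  a: [0/1, 1/5) ← scaled code falls here ✓
  f: [1/5, 2/5) 
  e: [2/5, 4/5) 
  b: [4/5, 1/1) 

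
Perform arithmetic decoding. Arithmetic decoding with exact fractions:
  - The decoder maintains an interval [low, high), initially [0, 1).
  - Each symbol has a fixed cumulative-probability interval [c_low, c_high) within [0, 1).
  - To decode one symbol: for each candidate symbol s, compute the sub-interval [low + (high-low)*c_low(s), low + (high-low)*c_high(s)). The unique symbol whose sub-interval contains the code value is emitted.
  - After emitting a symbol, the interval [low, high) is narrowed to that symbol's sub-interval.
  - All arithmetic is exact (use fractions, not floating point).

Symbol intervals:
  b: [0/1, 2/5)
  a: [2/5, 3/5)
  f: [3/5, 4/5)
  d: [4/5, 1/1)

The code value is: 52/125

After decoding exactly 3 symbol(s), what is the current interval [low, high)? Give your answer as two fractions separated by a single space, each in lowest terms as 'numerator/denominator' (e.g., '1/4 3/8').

Step 1: interval [0/1, 1/1), width = 1/1 - 0/1 = 1/1
  'b': [0/1 + 1/1*0/1, 0/1 + 1/1*2/5) = [0/1, 2/5)
  'a': [0/1 + 1/1*2/5, 0/1 + 1/1*3/5) = [2/5, 3/5) <- contains code 52/125
  'f': [0/1 + 1/1*3/5, 0/1 + 1/1*4/5) = [3/5, 4/5)
  'd': [0/1 + 1/1*4/5, 0/1 + 1/1*1/1) = [4/5, 1/1)
  emit 'a', narrow to [2/5, 3/5)
Step 2: interval [2/5, 3/5), width = 3/5 - 2/5 = 1/5
  'b': [2/5 + 1/5*0/1, 2/5 + 1/5*2/5) = [2/5, 12/25) <- contains code 52/125
  'a': [2/5 + 1/5*2/5, 2/5 + 1/5*3/5) = [12/25, 13/25)
  'f': [2/5 + 1/5*3/5, 2/5 + 1/5*4/5) = [13/25, 14/25)
  'd': [2/5 + 1/5*4/5, 2/5 + 1/5*1/1) = [14/25, 3/5)
  emit 'b', narrow to [2/5, 12/25)
Step 3: interval [2/5, 12/25), width = 12/25 - 2/5 = 2/25
  'b': [2/5 + 2/25*0/1, 2/5 + 2/25*2/5) = [2/5, 54/125) <- contains code 52/125
  'a': [2/5 + 2/25*2/5, 2/5 + 2/25*3/5) = [54/125, 56/125)
  'f': [2/5 + 2/25*3/5, 2/5 + 2/25*4/5) = [56/125, 58/125)
  'd': [2/5 + 2/25*4/5, 2/5 + 2/25*1/1) = [58/125, 12/25)
  emit 'b', narrow to [2/5, 54/125)

Answer: 2/5 54/125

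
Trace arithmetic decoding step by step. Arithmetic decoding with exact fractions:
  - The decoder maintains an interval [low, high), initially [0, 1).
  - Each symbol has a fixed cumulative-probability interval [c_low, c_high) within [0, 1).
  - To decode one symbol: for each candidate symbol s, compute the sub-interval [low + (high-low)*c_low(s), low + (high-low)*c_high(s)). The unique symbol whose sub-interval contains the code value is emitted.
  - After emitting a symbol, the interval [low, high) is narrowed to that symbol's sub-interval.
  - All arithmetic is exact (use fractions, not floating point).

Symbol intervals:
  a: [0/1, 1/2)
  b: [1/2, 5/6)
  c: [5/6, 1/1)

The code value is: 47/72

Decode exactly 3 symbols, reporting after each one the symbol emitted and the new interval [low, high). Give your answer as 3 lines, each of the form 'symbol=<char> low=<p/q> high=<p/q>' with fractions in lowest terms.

Answer: symbol=b low=1/2 high=5/6
symbol=a low=1/2 high=2/3
symbol=c low=23/36 high=2/3

Derivation:
Step 1: interval [0/1, 1/1), width = 1/1 - 0/1 = 1/1
  'a': [0/1 + 1/1*0/1, 0/1 + 1/1*1/2) = [0/1, 1/2)
  'b': [0/1 + 1/1*1/2, 0/1 + 1/1*5/6) = [1/2, 5/6) <- contains code 47/72
  'c': [0/1 + 1/1*5/6, 0/1 + 1/1*1/1) = [5/6, 1/1)
  emit 'b', narrow to [1/2, 5/6)
Step 2: interval [1/2, 5/6), width = 5/6 - 1/2 = 1/3
  'a': [1/2 + 1/3*0/1, 1/2 + 1/3*1/2) = [1/2, 2/3) <- contains code 47/72
  'b': [1/2 + 1/3*1/2, 1/2 + 1/3*5/6) = [2/3, 7/9)
  'c': [1/2 + 1/3*5/6, 1/2 + 1/3*1/1) = [7/9, 5/6)
  emit 'a', narrow to [1/2, 2/3)
Step 3: interval [1/2, 2/3), width = 2/3 - 1/2 = 1/6
  'a': [1/2 + 1/6*0/1, 1/2 + 1/6*1/2) = [1/2, 7/12)
  'b': [1/2 + 1/6*1/2, 1/2 + 1/6*5/6) = [7/12, 23/36)
  'c': [1/2 + 1/6*5/6, 1/2 + 1/6*1/1) = [23/36, 2/3) <- contains code 47/72
  emit 'c', narrow to [23/36, 2/3)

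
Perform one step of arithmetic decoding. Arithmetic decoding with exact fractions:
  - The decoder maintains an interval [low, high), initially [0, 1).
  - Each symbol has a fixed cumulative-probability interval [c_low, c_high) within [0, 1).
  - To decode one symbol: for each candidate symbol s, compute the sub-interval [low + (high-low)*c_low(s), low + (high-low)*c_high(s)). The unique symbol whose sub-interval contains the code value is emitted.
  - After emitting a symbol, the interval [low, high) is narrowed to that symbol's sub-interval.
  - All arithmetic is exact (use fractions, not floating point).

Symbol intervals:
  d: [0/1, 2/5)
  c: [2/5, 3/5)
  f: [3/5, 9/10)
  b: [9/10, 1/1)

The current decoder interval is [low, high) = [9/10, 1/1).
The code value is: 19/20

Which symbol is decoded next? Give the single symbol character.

Answer: c

Derivation:
Interval width = high − low = 1/1 − 9/10 = 1/10
Scaled code = (code − low) / width = (19/20 − 9/10) / 1/10 = 1/2
  d: [0/1, 2/5) 
  c: [2/5, 3/5) ← scaled code falls here ✓
  f: [3/5, 9/10) 
  b: [9/10, 1/1) 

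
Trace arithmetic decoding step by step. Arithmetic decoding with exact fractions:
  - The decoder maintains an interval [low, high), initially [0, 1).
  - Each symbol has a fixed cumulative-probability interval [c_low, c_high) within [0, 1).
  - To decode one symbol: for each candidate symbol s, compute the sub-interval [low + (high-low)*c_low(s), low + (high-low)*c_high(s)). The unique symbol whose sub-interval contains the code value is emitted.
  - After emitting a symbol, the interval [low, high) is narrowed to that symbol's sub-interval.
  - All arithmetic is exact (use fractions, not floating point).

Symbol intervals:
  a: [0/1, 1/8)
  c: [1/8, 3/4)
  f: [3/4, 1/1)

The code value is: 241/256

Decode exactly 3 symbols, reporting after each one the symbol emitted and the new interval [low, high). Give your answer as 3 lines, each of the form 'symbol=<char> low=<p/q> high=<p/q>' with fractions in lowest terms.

Answer: symbol=f low=3/4 high=1/1
symbol=f low=15/16 high=1/1
symbol=a low=15/16 high=121/128

Derivation:
Step 1: interval [0/1, 1/1), width = 1/1 - 0/1 = 1/1
  'a': [0/1 + 1/1*0/1, 0/1 + 1/1*1/8) = [0/1, 1/8)
  'c': [0/1 + 1/1*1/8, 0/1 + 1/1*3/4) = [1/8, 3/4)
  'f': [0/1 + 1/1*3/4, 0/1 + 1/1*1/1) = [3/4, 1/1) <- contains code 241/256
  emit 'f', narrow to [3/4, 1/1)
Step 2: interval [3/4, 1/1), width = 1/1 - 3/4 = 1/4
  'a': [3/4 + 1/4*0/1, 3/4 + 1/4*1/8) = [3/4, 25/32)
  'c': [3/4 + 1/4*1/8, 3/4 + 1/4*3/4) = [25/32, 15/16)
  'f': [3/4 + 1/4*3/4, 3/4 + 1/4*1/1) = [15/16, 1/1) <- contains code 241/256
  emit 'f', narrow to [15/16, 1/1)
Step 3: interval [15/16, 1/1), width = 1/1 - 15/16 = 1/16
  'a': [15/16 + 1/16*0/1, 15/16 + 1/16*1/8) = [15/16, 121/128) <- contains code 241/256
  'c': [15/16 + 1/16*1/8, 15/16 + 1/16*3/4) = [121/128, 63/64)
  'f': [15/16 + 1/16*3/4, 15/16 + 1/16*1/1) = [63/64, 1/1)
  emit 'a', narrow to [15/16, 121/128)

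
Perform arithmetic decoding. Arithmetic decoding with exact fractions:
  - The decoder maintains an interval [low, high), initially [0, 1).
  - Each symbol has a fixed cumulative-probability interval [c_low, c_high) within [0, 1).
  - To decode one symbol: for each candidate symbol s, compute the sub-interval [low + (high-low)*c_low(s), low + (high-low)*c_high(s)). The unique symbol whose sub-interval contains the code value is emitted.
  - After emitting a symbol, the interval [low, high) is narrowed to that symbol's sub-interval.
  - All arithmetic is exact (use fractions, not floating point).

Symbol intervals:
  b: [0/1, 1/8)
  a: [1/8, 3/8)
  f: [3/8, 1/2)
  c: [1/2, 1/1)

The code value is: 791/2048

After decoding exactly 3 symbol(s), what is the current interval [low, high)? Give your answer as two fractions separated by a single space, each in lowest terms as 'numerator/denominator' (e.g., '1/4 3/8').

Step 1: interval [0/1, 1/1), width = 1/1 - 0/1 = 1/1
  'b': [0/1 + 1/1*0/1, 0/1 + 1/1*1/8) = [0/1, 1/8)
  'a': [0/1 + 1/1*1/8, 0/1 + 1/1*3/8) = [1/8, 3/8)
  'f': [0/1 + 1/1*3/8, 0/1 + 1/1*1/2) = [3/8, 1/2) <- contains code 791/2048
  'c': [0/1 + 1/1*1/2, 0/1 + 1/1*1/1) = [1/2, 1/1)
  emit 'f', narrow to [3/8, 1/2)
Step 2: interval [3/8, 1/2), width = 1/2 - 3/8 = 1/8
  'b': [3/8 + 1/8*0/1, 3/8 + 1/8*1/8) = [3/8, 25/64) <- contains code 791/2048
  'a': [3/8 + 1/8*1/8, 3/8 + 1/8*3/8) = [25/64, 27/64)
  'f': [3/8 + 1/8*3/8, 3/8 + 1/8*1/2) = [27/64, 7/16)
  'c': [3/8 + 1/8*1/2, 3/8 + 1/8*1/1) = [7/16, 1/2)
  emit 'b', narrow to [3/8, 25/64)
Step 3: interval [3/8, 25/64), width = 25/64 - 3/8 = 1/64
  'b': [3/8 + 1/64*0/1, 3/8 + 1/64*1/8) = [3/8, 193/512)
  'a': [3/8 + 1/64*1/8, 3/8 + 1/64*3/8) = [193/512, 195/512)
  'f': [3/8 + 1/64*3/8, 3/8 + 1/64*1/2) = [195/512, 49/128)
  'c': [3/8 + 1/64*1/2, 3/8 + 1/64*1/1) = [49/128, 25/64) <- contains code 791/2048
  emit 'c', narrow to [49/128, 25/64)

Answer: 49/128 25/64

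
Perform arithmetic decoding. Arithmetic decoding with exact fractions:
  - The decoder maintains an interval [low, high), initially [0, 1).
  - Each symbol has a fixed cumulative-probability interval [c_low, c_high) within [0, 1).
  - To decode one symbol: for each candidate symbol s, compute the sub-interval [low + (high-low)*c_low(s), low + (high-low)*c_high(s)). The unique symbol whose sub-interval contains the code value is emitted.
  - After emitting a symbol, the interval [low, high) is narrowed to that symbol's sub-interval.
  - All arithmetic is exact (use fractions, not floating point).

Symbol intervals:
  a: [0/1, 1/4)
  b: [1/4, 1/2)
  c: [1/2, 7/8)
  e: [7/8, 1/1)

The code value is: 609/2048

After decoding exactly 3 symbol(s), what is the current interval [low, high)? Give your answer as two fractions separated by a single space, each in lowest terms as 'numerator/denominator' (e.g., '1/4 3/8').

Step 1: interval [0/1, 1/1), width = 1/1 - 0/1 = 1/1
  'a': [0/1 + 1/1*0/1, 0/1 + 1/1*1/4) = [0/1, 1/4)
  'b': [0/1 + 1/1*1/4, 0/1 + 1/1*1/2) = [1/4, 1/2) <- contains code 609/2048
  'c': [0/1 + 1/1*1/2, 0/1 + 1/1*7/8) = [1/2, 7/8)
  'e': [0/1 + 1/1*7/8, 0/1 + 1/1*1/1) = [7/8, 1/1)
  emit 'b', narrow to [1/4, 1/2)
Step 2: interval [1/4, 1/2), width = 1/2 - 1/4 = 1/4
  'a': [1/4 + 1/4*0/1, 1/4 + 1/4*1/4) = [1/4, 5/16) <- contains code 609/2048
  'b': [1/4 + 1/4*1/4, 1/4 + 1/4*1/2) = [5/16, 3/8)
  'c': [1/4 + 1/4*1/2, 1/4 + 1/4*7/8) = [3/8, 15/32)
  'e': [1/4 + 1/4*7/8, 1/4 + 1/4*1/1) = [15/32, 1/2)
  emit 'a', narrow to [1/4, 5/16)
Step 3: interval [1/4, 5/16), width = 5/16 - 1/4 = 1/16
  'a': [1/4 + 1/16*0/1, 1/4 + 1/16*1/4) = [1/4, 17/64)
  'b': [1/4 + 1/16*1/4, 1/4 + 1/16*1/2) = [17/64, 9/32)
  'c': [1/4 + 1/16*1/2, 1/4 + 1/16*7/8) = [9/32, 39/128) <- contains code 609/2048
  'e': [1/4 + 1/16*7/8, 1/4 + 1/16*1/1) = [39/128, 5/16)
  emit 'c', narrow to [9/32, 39/128)

Answer: 9/32 39/128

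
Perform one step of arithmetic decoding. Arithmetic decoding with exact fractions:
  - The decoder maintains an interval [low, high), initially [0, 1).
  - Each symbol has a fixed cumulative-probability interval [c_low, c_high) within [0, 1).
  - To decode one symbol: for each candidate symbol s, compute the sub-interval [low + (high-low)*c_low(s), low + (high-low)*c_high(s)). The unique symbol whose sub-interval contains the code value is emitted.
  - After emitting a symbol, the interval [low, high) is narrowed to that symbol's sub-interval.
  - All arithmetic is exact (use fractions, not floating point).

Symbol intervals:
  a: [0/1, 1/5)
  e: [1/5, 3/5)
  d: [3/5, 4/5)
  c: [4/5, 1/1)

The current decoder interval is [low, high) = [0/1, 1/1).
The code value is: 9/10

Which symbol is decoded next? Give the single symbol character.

Answer: c

Derivation:
Interval width = high − low = 1/1 − 0/1 = 1/1
Scaled code = (code − low) / width = (9/10 − 0/1) / 1/1 = 9/10
  a: [0/1, 1/5) 
  e: [1/5, 3/5) 
  d: [3/5, 4/5) 
  c: [4/5, 1/1) ← scaled code falls here ✓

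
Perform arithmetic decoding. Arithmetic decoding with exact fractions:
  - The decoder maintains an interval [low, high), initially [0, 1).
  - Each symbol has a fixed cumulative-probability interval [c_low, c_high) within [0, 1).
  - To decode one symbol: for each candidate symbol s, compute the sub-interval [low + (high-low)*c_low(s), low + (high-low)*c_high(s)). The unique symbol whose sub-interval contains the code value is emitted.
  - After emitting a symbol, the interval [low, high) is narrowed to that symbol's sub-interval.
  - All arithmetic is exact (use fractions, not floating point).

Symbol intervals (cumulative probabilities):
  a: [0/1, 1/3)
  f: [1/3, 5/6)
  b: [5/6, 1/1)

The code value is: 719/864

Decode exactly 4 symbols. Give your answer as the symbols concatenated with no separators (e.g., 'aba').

Answer: fbbb

Derivation:
Step 1: interval [0/1, 1/1), width = 1/1 - 0/1 = 1/1
  'a': [0/1 + 1/1*0/1, 0/1 + 1/1*1/3) = [0/1, 1/3)
  'f': [0/1 + 1/1*1/3, 0/1 + 1/1*5/6) = [1/3, 5/6) <- contains code 719/864
  'b': [0/1 + 1/1*5/6, 0/1 + 1/1*1/1) = [5/6, 1/1)
  emit 'f', narrow to [1/3, 5/6)
Step 2: interval [1/3, 5/6), width = 5/6 - 1/3 = 1/2
  'a': [1/3 + 1/2*0/1, 1/3 + 1/2*1/3) = [1/3, 1/2)
  'f': [1/3 + 1/2*1/3, 1/3 + 1/2*5/6) = [1/2, 3/4)
  'b': [1/3 + 1/2*5/6, 1/3 + 1/2*1/1) = [3/4, 5/6) <- contains code 719/864
  emit 'b', narrow to [3/4, 5/6)
Step 3: interval [3/4, 5/6), width = 5/6 - 3/4 = 1/12
  'a': [3/4 + 1/12*0/1, 3/4 + 1/12*1/3) = [3/4, 7/9)
  'f': [3/4 + 1/12*1/3, 3/4 + 1/12*5/6) = [7/9, 59/72)
  'b': [3/4 + 1/12*5/6, 3/4 + 1/12*1/1) = [59/72, 5/6) <- contains code 719/864
  emit 'b', narrow to [59/72, 5/6)
Step 4: interval [59/72, 5/6), width = 5/6 - 59/72 = 1/72
  'a': [59/72 + 1/72*0/1, 59/72 + 1/72*1/3) = [59/72, 89/108)
  'f': [59/72 + 1/72*1/3, 59/72 + 1/72*5/6) = [89/108, 359/432)
  'b': [59/72 + 1/72*5/6, 59/72 + 1/72*1/1) = [359/432, 5/6) <- contains code 719/864
  emit 'b', narrow to [359/432, 5/6)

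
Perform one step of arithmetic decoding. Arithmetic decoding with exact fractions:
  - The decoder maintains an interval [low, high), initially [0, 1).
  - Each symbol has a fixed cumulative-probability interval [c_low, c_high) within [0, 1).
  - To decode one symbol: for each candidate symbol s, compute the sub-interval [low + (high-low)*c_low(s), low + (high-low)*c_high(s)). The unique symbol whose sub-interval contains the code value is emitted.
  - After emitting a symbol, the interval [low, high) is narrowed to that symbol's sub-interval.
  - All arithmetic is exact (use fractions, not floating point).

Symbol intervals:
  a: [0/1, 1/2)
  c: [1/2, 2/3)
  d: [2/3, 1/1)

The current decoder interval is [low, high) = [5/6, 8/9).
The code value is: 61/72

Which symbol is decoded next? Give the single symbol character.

Interval width = high − low = 8/9 − 5/6 = 1/18
Scaled code = (code − low) / width = (61/72 − 5/6) / 1/18 = 1/4
  a: [0/1, 1/2) ← scaled code falls here ✓
  c: [1/2, 2/3) 
  d: [2/3, 1/1) 

Answer: a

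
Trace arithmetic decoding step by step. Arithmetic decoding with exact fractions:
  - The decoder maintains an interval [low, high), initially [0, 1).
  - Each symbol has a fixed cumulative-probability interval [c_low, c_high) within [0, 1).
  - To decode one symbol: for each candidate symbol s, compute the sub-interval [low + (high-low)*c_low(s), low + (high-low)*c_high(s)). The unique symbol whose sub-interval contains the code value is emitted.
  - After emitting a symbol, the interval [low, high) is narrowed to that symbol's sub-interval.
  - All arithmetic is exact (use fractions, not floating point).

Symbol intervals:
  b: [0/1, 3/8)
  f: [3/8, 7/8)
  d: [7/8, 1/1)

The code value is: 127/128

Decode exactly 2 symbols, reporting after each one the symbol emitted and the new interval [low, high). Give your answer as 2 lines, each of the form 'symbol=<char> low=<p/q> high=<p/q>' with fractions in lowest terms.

Answer: symbol=d low=7/8 high=1/1
symbol=d low=63/64 high=1/1

Derivation:
Step 1: interval [0/1, 1/1), width = 1/1 - 0/1 = 1/1
  'b': [0/1 + 1/1*0/1, 0/1 + 1/1*3/8) = [0/1, 3/8)
  'f': [0/1 + 1/1*3/8, 0/1 + 1/1*7/8) = [3/8, 7/8)
  'd': [0/1 + 1/1*7/8, 0/1 + 1/1*1/1) = [7/8, 1/1) <- contains code 127/128
  emit 'd', narrow to [7/8, 1/1)
Step 2: interval [7/8, 1/1), width = 1/1 - 7/8 = 1/8
  'b': [7/8 + 1/8*0/1, 7/8 + 1/8*3/8) = [7/8, 59/64)
  'f': [7/8 + 1/8*3/8, 7/8 + 1/8*7/8) = [59/64, 63/64)
  'd': [7/8 + 1/8*7/8, 7/8 + 1/8*1/1) = [63/64, 1/1) <- contains code 127/128
  emit 'd', narrow to [63/64, 1/1)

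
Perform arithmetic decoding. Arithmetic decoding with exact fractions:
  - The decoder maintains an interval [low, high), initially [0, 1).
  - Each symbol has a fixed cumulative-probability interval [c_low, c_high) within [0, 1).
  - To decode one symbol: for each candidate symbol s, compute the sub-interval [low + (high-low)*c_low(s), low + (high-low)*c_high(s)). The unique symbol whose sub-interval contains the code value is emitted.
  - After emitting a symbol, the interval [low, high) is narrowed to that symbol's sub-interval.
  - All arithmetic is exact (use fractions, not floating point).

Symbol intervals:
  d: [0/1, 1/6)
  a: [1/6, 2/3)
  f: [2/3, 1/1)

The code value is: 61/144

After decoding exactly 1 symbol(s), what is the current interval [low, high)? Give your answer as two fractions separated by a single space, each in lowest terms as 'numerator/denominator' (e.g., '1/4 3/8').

Step 1: interval [0/1, 1/1), width = 1/1 - 0/1 = 1/1
  'd': [0/1 + 1/1*0/1, 0/1 + 1/1*1/6) = [0/1, 1/6)
  'a': [0/1 + 1/1*1/6, 0/1 + 1/1*2/3) = [1/6, 2/3) <- contains code 61/144
  'f': [0/1 + 1/1*2/3, 0/1 + 1/1*1/1) = [2/3, 1/1)
  emit 'a', narrow to [1/6, 2/3)

Answer: 1/6 2/3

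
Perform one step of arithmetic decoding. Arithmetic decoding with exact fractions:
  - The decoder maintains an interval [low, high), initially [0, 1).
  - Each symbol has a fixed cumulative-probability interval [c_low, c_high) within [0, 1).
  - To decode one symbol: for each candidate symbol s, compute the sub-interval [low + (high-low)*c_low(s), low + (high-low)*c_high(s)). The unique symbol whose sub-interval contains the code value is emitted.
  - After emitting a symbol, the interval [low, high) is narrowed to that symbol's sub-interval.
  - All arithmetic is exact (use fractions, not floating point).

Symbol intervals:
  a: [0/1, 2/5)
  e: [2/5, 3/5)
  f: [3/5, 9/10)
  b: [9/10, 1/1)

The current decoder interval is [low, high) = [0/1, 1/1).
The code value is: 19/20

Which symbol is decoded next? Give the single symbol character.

Interval width = high − low = 1/1 − 0/1 = 1/1
Scaled code = (code − low) / width = (19/20 − 0/1) / 1/1 = 19/20
  a: [0/1, 2/5) 
  e: [2/5, 3/5) 
  f: [3/5, 9/10) 
  b: [9/10, 1/1) ← scaled code falls here ✓

Answer: b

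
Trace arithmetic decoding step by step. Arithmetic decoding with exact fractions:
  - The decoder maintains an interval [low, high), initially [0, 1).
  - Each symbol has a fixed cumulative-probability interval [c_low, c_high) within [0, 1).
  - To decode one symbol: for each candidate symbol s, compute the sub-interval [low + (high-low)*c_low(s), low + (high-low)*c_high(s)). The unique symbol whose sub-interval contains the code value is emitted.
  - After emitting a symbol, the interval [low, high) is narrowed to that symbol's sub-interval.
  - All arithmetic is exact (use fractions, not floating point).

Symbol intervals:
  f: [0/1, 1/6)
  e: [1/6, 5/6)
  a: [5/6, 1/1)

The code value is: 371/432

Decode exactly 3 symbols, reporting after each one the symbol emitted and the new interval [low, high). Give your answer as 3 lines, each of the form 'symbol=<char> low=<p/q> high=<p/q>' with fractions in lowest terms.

Step 1: interval [0/1, 1/1), width = 1/1 - 0/1 = 1/1
  'f': [0/1 + 1/1*0/1, 0/1 + 1/1*1/6) = [0/1, 1/6)
  'e': [0/1 + 1/1*1/6, 0/1 + 1/1*5/6) = [1/6, 5/6)
  'a': [0/1 + 1/1*5/6, 0/1 + 1/1*1/1) = [5/6, 1/1) <- contains code 371/432
  emit 'a', narrow to [5/6, 1/1)
Step 2: interval [5/6, 1/1), width = 1/1 - 5/6 = 1/6
  'f': [5/6 + 1/6*0/1, 5/6 + 1/6*1/6) = [5/6, 31/36) <- contains code 371/432
  'e': [5/6 + 1/6*1/6, 5/6 + 1/6*5/6) = [31/36, 35/36)
  'a': [5/6 + 1/6*5/6, 5/6 + 1/6*1/1) = [35/36, 1/1)
  emit 'f', narrow to [5/6, 31/36)
Step 3: interval [5/6, 31/36), width = 31/36 - 5/6 = 1/36
  'f': [5/6 + 1/36*0/1, 5/6 + 1/36*1/6) = [5/6, 181/216)
  'e': [5/6 + 1/36*1/6, 5/6 + 1/36*5/6) = [181/216, 185/216)
  'a': [5/6 + 1/36*5/6, 5/6 + 1/36*1/1) = [185/216, 31/36) <- contains code 371/432
  emit 'a', narrow to [185/216, 31/36)

Answer: symbol=a low=5/6 high=1/1
symbol=f low=5/6 high=31/36
symbol=a low=185/216 high=31/36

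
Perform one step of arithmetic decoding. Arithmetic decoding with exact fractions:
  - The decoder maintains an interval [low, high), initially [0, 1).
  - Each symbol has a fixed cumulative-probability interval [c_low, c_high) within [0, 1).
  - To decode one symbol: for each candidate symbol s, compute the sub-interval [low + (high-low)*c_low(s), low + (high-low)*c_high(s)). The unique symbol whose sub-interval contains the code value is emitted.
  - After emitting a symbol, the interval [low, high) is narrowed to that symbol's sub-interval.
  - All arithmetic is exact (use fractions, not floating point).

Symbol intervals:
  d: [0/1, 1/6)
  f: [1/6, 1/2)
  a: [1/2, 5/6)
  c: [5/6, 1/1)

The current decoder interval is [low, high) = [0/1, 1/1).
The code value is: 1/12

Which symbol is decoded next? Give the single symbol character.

Interval width = high − low = 1/1 − 0/1 = 1/1
Scaled code = (code − low) / width = (1/12 − 0/1) / 1/1 = 1/12
  d: [0/1, 1/6) ← scaled code falls here ✓
  f: [1/6, 1/2) 
  a: [1/2, 5/6) 
  c: [5/6, 1/1) 

Answer: d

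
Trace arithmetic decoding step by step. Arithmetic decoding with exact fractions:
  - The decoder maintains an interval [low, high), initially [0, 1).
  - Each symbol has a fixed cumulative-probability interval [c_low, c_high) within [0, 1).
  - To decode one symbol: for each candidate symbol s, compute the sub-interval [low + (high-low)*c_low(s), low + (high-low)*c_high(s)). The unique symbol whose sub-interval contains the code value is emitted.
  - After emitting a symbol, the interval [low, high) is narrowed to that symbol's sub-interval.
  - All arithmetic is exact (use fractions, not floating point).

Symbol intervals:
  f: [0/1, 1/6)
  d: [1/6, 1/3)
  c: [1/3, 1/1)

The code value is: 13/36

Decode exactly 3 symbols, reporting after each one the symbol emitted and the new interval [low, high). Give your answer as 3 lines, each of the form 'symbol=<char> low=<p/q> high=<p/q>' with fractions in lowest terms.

Step 1: interval [0/1, 1/1), width = 1/1 - 0/1 = 1/1
  'f': [0/1 + 1/1*0/1, 0/1 + 1/1*1/6) = [0/1, 1/6)
  'd': [0/1 + 1/1*1/6, 0/1 + 1/1*1/3) = [1/6, 1/3)
  'c': [0/1 + 1/1*1/3, 0/1 + 1/1*1/1) = [1/3, 1/1) <- contains code 13/36
  emit 'c', narrow to [1/3, 1/1)
Step 2: interval [1/3, 1/1), width = 1/1 - 1/3 = 2/3
  'f': [1/3 + 2/3*0/1, 1/3 + 2/3*1/6) = [1/3, 4/9) <- contains code 13/36
  'd': [1/3 + 2/3*1/6, 1/3 + 2/3*1/3) = [4/9, 5/9)
  'c': [1/3 + 2/3*1/3, 1/3 + 2/3*1/1) = [5/9, 1/1)
  emit 'f', narrow to [1/3, 4/9)
Step 3: interval [1/3, 4/9), width = 4/9 - 1/3 = 1/9
  'f': [1/3 + 1/9*0/1, 1/3 + 1/9*1/6) = [1/3, 19/54)
  'd': [1/3 + 1/9*1/6, 1/3 + 1/9*1/3) = [19/54, 10/27) <- contains code 13/36
  'c': [1/3 + 1/9*1/3, 1/3 + 1/9*1/1) = [10/27, 4/9)
  emit 'd', narrow to [19/54, 10/27)

Answer: symbol=c low=1/3 high=1/1
symbol=f low=1/3 high=4/9
symbol=d low=19/54 high=10/27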